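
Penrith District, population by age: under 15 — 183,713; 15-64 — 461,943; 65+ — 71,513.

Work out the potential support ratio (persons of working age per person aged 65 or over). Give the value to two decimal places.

Potential support ratio = 461,943 / 71,513 = 6.46

Potential support ratio: 6.46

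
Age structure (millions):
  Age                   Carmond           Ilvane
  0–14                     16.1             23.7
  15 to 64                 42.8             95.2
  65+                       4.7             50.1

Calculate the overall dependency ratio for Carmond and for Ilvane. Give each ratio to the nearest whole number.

Carmond: (16.1 + 4.7) / 42.8 × 100 = 20.8 / 42.8 × 100 = 49
Ilvane: (23.7 + 50.1) / 95.2 × 100 = 73.8 / 95.2 × 100 = 78

Carmond: 49
Ilvane: 78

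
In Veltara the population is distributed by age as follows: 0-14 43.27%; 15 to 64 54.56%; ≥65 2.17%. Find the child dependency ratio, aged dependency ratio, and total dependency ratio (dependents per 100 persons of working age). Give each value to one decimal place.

Youth dependency ratio: 79.3
Old-age dependency ratio: 4.0
Total dependency ratio: 83.3

Youth dependency ratio = 43.27 / 54.56 × 100 = 79.3
Old-age dependency ratio = 2.17 / 54.56 × 100 = 4.0
Total dependency ratio = (43.27 + 2.17) / 54.56 × 100 = 45.44 / 54.56 × 100 = 83.3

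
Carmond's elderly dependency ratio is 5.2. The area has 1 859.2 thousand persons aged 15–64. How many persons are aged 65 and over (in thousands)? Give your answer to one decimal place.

Old-age dependency ratio = elderly / working-age × 100
5.2 = E / 1 859.2 × 100
⇒ 96.7

Aged 65 and over: 96.7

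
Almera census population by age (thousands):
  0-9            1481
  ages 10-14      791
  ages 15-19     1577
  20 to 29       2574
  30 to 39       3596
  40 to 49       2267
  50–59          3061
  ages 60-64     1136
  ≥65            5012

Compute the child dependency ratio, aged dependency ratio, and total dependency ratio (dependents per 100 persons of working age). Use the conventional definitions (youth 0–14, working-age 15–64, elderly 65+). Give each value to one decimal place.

0–14: 1481 + 791 = 2272
15–64: 1577 + 2574 + 3596 + 2267 + 3061 + 1136 = 14211
65+: 5012
Youth dependency ratio = 2272 / 14211 × 100 = 16.0
Old-age dependency ratio = 5012 / 14211 × 100 = 35.3
Total dependency ratio = (2272 + 5012) / 14211 × 100 = 7284 / 14211 × 100 = 51.3

Youth dependency ratio: 16.0
Old-age dependency ratio: 35.3
Total dependency ratio: 51.3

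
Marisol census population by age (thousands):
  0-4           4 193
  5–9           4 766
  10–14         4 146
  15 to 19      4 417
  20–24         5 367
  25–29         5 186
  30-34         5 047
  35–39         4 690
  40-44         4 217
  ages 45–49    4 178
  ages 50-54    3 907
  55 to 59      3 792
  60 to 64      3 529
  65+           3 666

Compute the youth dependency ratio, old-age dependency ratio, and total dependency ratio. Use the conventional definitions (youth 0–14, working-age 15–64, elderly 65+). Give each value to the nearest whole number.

0–14: 4 193 + 4 766 + 4 146 = 13 105
15–64: 4 417 + 5 367 + 5 186 + 5 047 + 4 690 + 4 217 + 4 178 + 3 907 + 3 792 + 3 529 = 44 330
65+: 3 666
Youth dependency ratio = 13 105 / 44 330 × 100 = 30
Old-age dependency ratio = 3 666 / 44 330 × 100 = 8
Total dependency ratio = (13 105 + 3 666) / 44 330 × 100 = 16 771 / 44 330 × 100 = 38

Youth dependency ratio: 30
Old-age dependency ratio: 8
Total dependency ratio: 38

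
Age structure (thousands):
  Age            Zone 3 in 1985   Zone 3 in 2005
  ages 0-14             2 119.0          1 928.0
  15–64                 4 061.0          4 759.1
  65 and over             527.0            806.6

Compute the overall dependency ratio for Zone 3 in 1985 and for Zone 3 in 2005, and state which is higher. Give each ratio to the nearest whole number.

Zone 3 in 1985: 65
Zone 3 in 2005: 57
Higher: Zone 3 in 1985

Zone 3 in 1985: (2 119.0 + 527.0) / 4 061.0 × 100 = 2 646.0 / 4 061.0 × 100 = 65
Zone 3 in 2005: (1 928.0 + 806.6) / 4 759.1 × 100 = 2 734.6 / 4 759.1 × 100 = 57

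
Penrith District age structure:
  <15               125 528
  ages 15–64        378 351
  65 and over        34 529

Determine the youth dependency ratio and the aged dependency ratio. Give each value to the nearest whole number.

Youth dependency ratio: 33
Old-age dependency ratio: 9

Youth dependency ratio = 125 528 / 378 351 × 100 = 33
Old-age dependency ratio = 34 529 / 378 351 × 100 = 9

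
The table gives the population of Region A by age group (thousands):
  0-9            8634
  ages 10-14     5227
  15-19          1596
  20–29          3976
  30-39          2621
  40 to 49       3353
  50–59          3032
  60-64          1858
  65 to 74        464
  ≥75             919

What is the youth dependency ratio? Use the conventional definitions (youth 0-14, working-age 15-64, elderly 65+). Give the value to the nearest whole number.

Youth dependency ratio: 84

0–14: 8634 + 5227 = 13861
15–64: 1596 + 3976 + 2621 + 3353 + 3032 + 1858 = 16436
65+: 464 + 919 = 1383
Youth dependency ratio = 13861 / 16436 × 100 = 84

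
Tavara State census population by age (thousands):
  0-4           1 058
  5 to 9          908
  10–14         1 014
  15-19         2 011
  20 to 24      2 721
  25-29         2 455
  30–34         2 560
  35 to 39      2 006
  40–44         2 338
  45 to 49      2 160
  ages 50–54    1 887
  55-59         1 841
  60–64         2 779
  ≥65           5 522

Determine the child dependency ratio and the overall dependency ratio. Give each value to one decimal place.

0–14: 1 058 + 908 + 1 014 = 2 980
15–64: 2 011 + 2 721 + 2 455 + 2 560 + 2 006 + 2 338 + 2 160 + 1 887 + 1 841 + 2 779 = 22 758
65+: 5 522
Youth dependency ratio = 2 980 / 22 758 × 100 = 13.1
Total dependency ratio = (2 980 + 5 522) / 22 758 × 100 = 8 502 / 22 758 × 100 = 37.4

Youth dependency ratio: 13.1
Total dependency ratio: 37.4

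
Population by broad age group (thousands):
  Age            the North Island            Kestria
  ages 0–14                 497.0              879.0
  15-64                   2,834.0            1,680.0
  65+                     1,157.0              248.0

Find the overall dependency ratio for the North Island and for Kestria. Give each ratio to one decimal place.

the North Island: (497.0 + 1,157.0) / 2,834.0 × 100 = 1,654.0 / 2,834.0 × 100 = 58.4
Kestria: (879.0 + 248.0) / 1,680.0 × 100 = 1,127.0 / 1,680.0 × 100 = 67.1

the North Island: 58.4
Kestria: 67.1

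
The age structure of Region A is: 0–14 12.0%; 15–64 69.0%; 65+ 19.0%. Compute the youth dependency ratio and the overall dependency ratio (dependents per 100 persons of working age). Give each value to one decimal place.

Youth dependency ratio = 12.0 / 69.0 × 100 = 17.4
Total dependency ratio = (12.0 + 19.0) / 69.0 × 100 = 31.0 / 69.0 × 100 = 44.9

Youth dependency ratio: 17.4
Total dependency ratio: 44.9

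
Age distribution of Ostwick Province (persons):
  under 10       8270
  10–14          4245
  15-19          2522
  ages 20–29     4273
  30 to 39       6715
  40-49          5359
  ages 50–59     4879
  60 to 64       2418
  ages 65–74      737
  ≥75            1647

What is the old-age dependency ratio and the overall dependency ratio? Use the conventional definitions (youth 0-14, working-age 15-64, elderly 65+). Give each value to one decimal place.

Old-age dependency ratio: 9.1
Total dependency ratio: 56.9

0–14: 8270 + 4245 = 12515
15–64: 2522 + 4273 + 6715 + 5359 + 4879 + 2418 = 26166
65+: 737 + 1647 = 2384
Old-age dependency ratio = 2384 / 26166 × 100 = 9.1
Total dependency ratio = (12515 + 2384) / 26166 × 100 = 14899 / 26166 × 100 = 56.9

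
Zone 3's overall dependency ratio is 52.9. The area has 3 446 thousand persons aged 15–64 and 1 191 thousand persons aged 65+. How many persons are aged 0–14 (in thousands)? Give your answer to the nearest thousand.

Aged 0–14: 632

Total dependency ratio = (youth + elderly) / working-age × 100
52.9 = (Y + 1 191) / 3 446 × 100
⇒ 632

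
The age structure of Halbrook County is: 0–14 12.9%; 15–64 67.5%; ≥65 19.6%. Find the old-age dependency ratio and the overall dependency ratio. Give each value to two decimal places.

Old-age dependency ratio: 29.04
Total dependency ratio: 48.15

Old-age dependency ratio = 19.6 / 67.5 × 100 = 29.04
Total dependency ratio = (12.9 + 19.6) / 67.5 × 100 = 32.5 / 67.5 × 100 = 48.15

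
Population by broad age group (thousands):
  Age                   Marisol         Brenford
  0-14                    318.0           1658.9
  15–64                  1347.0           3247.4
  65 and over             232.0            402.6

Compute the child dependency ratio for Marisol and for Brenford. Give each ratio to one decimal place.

Marisol: 318.0 / 1347.0 × 100 = 23.6
Brenford: 1658.9 / 3247.4 × 100 = 51.1

Marisol: 23.6
Brenford: 51.1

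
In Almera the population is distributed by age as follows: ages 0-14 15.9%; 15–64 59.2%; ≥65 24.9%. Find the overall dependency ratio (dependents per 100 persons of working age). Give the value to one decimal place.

Total dependency ratio: 68.9

Total dependency ratio = (15.9 + 24.9) / 59.2 × 100 = 40.8 / 59.2 × 100 = 68.9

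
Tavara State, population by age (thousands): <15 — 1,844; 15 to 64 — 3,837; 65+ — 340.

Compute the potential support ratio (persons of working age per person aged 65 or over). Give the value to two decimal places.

Potential support ratio = 3,837 / 340 = 11.29

Potential support ratio: 11.29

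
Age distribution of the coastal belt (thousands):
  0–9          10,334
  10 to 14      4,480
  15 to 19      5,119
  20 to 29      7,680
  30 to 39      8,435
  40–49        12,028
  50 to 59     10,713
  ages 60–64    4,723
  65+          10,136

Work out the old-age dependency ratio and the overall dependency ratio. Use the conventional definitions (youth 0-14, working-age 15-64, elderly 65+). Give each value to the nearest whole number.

0–14: 10,334 + 4,480 = 14,814
15–64: 5,119 + 7,680 + 8,435 + 12,028 + 10,713 + 4,723 = 48,698
65+: 10,136
Old-age dependency ratio = 10,136 / 48,698 × 100 = 21
Total dependency ratio = (14,814 + 10,136) / 48,698 × 100 = 24,950 / 48,698 × 100 = 51

Old-age dependency ratio: 21
Total dependency ratio: 51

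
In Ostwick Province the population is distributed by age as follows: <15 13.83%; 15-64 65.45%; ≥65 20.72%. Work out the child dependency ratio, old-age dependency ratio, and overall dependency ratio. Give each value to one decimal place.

Youth dependency ratio: 21.1
Old-age dependency ratio: 31.7
Total dependency ratio: 52.8

Youth dependency ratio = 13.83 / 65.45 × 100 = 21.1
Old-age dependency ratio = 20.72 / 65.45 × 100 = 31.7
Total dependency ratio = (13.83 + 20.72) / 65.45 × 100 = 34.55 / 65.45 × 100 = 52.8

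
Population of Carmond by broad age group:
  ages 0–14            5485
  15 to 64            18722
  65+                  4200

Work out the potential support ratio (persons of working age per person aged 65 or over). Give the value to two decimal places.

Potential support ratio: 4.46

Potential support ratio = 18722 / 4200 = 4.46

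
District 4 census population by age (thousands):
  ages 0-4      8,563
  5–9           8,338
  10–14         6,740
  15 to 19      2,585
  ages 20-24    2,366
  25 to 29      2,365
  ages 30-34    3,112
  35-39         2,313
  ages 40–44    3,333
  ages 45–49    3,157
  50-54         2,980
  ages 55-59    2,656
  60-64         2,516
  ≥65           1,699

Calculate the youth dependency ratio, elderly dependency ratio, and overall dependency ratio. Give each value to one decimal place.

0–14: 8,563 + 8,338 + 6,740 = 23,641
15–64: 2,585 + 2,366 + 2,365 + 3,112 + 2,313 + 3,333 + 3,157 + 2,980 + 2,656 + 2,516 = 27,383
65+: 1,699
Youth dependency ratio = 23,641 / 27,383 × 100 = 86.3
Old-age dependency ratio = 1,699 / 27,383 × 100 = 6.2
Total dependency ratio = (23,641 + 1,699) / 27,383 × 100 = 25,340 / 27,383 × 100 = 92.5

Youth dependency ratio: 86.3
Old-age dependency ratio: 6.2
Total dependency ratio: 92.5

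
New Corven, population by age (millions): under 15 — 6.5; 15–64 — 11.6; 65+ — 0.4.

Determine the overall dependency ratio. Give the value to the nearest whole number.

Total dependency ratio = (6.5 + 0.4) / 11.6 × 100 = 6.9 / 11.6 × 100 = 59

Total dependency ratio: 59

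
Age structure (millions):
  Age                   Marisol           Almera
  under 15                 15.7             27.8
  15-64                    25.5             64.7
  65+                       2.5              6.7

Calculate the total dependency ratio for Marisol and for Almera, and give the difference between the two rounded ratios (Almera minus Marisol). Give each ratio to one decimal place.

Marisol: 71.4
Almera: 53.3
Difference: -18.1

Marisol: (15.7 + 2.5) / 25.5 × 100 = 18.2 / 25.5 × 100 = 71.4
Almera: (27.8 + 6.7) / 64.7 × 100 = 34.5 / 64.7 × 100 = 53.3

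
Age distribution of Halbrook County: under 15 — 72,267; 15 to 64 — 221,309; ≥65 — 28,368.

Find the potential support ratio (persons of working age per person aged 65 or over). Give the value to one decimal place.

Potential support ratio = 221,309 / 28,368 = 7.8

Potential support ratio: 7.8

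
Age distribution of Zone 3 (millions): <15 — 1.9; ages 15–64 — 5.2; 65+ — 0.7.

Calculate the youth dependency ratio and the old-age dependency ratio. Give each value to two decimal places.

Youth dependency ratio: 36.54
Old-age dependency ratio: 13.46

Youth dependency ratio = 1.9 / 5.2 × 100 = 36.54
Old-age dependency ratio = 0.7 / 5.2 × 100 = 13.46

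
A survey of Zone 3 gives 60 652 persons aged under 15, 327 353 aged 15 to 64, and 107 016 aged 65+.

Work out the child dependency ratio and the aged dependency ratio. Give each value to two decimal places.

Youth dependency ratio: 18.53
Old-age dependency ratio: 32.69

Youth dependency ratio = 60 652 / 327 353 × 100 = 18.53
Old-age dependency ratio = 107 016 / 327 353 × 100 = 32.69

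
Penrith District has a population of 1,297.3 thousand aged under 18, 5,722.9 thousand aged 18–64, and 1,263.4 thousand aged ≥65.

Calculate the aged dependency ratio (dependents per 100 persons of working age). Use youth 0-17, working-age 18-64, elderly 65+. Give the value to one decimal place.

Old-age dependency ratio: 22.1

Old-age dependency ratio = 1,263.4 / 5,722.9 × 100 = 22.1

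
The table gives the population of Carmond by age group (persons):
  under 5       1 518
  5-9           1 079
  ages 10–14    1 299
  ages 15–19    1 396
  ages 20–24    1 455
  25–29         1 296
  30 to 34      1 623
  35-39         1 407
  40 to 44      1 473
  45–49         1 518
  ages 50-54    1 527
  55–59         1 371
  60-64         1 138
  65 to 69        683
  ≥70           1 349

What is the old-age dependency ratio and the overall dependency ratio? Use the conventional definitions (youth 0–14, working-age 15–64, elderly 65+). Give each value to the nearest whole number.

Old-age dependency ratio: 14
Total dependency ratio: 42

0–14: 1 518 + 1 079 + 1 299 = 3 896
15–64: 1 396 + 1 455 + 1 296 + 1 623 + 1 407 + 1 473 + 1 518 + 1 527 + 1 371 + 1 138 = 14 204
65+: 683 + 1 349 = 2 032
Old-age dependency ratio = 2 032 / 14 204 × 100 = 14
Total dependency ratio = (3 896 + 2 032) / 14 204 × 100 = 5 928 / 14 204 × 100 = 42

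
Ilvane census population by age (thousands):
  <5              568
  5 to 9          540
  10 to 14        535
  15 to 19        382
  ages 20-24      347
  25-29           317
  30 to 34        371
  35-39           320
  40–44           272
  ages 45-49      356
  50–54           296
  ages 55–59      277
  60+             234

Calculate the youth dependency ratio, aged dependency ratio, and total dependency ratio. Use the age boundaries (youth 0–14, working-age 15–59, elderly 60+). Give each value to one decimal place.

Youth dependency ratio: 55.9
Old-age dependency ratio: 8.0
Total dependency ratio: 63.9

0–14: 568 + 540 + 535 = 1,643
15–59: 382 + 347 + 317 + 371 + 320 + 272 + 356 + 296 + 277 = 2,938
60+: 234
Youth dependency ratio = 1,643 / 2,938 × 100 = 55.9
Old-age dependency ratio = 234 / 2,938 × 100 = 8.0
Total dependency ratio = (1,643 + 234) / 2,938 × 100 = 1,877 / 2,938 × 100 = 63.9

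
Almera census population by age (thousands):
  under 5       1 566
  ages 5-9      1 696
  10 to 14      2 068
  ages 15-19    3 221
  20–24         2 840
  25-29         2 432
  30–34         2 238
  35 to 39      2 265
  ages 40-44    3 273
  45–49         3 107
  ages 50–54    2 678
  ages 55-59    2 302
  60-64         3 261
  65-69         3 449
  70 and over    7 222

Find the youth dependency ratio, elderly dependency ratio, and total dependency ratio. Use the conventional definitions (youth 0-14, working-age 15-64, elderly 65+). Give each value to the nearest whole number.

0–14: 1 566 + 1 696 + 2 068 = 5 330
15–64: 3 221 + 2 840 + 2 432 + 2 238 + 2 265 + 3 273 + 3 107 + 2 678 + 2 302 + 3 261 = 27 617
65+: 3 449 + 7 222 = 10 671
Youth dependency ratio = 5 330 / 27 617 × 100 = 19
Old-age dependency ratio = 10 671 / 27 617 × 100 = 39
Total dependency ratio = (5 330 + 10 671) / 27 617 × 100 = 16 001 / 27 617 × 100 = 58

Youth dependency ratio: 19
Old-age dependency ratio: 39
Total dependency ratio: 58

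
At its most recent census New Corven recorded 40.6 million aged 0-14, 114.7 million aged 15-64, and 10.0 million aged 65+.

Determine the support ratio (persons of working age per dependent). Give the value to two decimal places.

Support ratio = 114.7 / (40.6 + 10.0) = 114.7 / 50.6 = 2.27

Support ratio: 2.27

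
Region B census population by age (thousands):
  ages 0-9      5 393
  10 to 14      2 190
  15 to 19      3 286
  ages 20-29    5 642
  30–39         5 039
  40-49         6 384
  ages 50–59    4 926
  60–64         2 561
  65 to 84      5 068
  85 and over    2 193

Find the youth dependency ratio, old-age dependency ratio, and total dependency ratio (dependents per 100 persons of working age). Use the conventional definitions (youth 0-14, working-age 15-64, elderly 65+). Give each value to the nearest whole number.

Youth dependency ratio: 27
Old-age dependency ratio: 26
Total dependency ratio: 53

0–14: 5 393 + 2 190 = 7 583
15–64: 3 286 + 5 642 + 5 039 + 6 384 + 4 926 + 2 561 = 27 838
65+: 5 068 + 2 193 = 7 261
Youth dependency ratio = 7 583 / 27 838 × 100 = 27
Old-age dependency ratio = 7 261 / 27 838 × 100 = 26
Total dependency ratio = (7 583 + 7 261) / 27 838 × 100 = 14 844 / 27 838 × 100 = 53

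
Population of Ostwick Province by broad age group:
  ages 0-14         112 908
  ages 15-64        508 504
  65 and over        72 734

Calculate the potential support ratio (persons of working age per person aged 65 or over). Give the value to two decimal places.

Potential support ratio = 508 504 / 72 734 = 6.99

Potential support ratio: 6.99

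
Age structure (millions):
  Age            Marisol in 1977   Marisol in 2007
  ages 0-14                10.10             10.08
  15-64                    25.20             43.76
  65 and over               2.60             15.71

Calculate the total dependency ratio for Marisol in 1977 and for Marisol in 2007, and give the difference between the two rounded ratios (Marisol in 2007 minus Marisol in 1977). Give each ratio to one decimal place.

Marisol in 1977: (10.10 + 2.60) / 25.20 × 100 = 12.70 / 25.20 × 100 = 50.4
Marisol in 2007: (10.08 + 15.71) / 43.76 × 100 = 25.79 / 43.76 × 100 = 58.9

Marisol in 1977: 50.4
Marisol in 2007: 58.9
Difference: +8.5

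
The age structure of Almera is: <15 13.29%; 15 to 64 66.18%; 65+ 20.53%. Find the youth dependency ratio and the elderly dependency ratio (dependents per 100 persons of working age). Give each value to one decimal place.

Youth dependency ratio: 20.1
Old-age dependency ratio: 31.0

Youth dependency ratio = 13.29 / 66.18 × 100 = 20.1
Old-age dependency ratio = 20.53 / 66.18 × 100 = 31.0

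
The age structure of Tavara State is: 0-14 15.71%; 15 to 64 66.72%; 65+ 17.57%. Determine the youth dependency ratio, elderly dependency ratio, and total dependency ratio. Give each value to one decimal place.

Youth dependency ratio: 23.5
Old-age dependency ratio: 26.3
Total dependency ratio: 49.9

Youth dependency ratio = 15.71 / 66.72 × 100 = 23.5
Old-age dependency ratio = 17.57 / 66.72 × 100 = 26.3
Total dependency ratio = (15.71 + 17.57) / 66.72 × 100 = 33.28 / 66.72 × 100 = 49.9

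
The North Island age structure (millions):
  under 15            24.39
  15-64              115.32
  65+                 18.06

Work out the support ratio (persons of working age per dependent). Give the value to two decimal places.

Support ratio: 2.72

Support ratio = 115.32 / (24.39 + 18.06) = 115.32 / 42.45 = 2.72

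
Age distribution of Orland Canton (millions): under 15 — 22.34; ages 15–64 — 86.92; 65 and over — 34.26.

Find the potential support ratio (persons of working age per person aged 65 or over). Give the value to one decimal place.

Potential support ratio: 2.5

Potential support ratio = 86.92 / 34.26 = 2.5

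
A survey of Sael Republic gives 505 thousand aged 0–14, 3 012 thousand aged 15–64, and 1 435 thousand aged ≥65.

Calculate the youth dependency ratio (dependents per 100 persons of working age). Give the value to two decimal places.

Youth dependency ratio: 16.77

Youth dependency ratio = 505 / 3 012 × 100 = 16.77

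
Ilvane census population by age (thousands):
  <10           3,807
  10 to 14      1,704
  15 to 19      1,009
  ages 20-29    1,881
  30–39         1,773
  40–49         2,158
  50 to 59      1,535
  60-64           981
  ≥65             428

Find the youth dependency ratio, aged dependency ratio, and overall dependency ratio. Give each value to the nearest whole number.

Youth dependency ratio: 59
Old-age dependency ratio: 5
Total dependency ratio: 64

0–14: 3,807 + 1,704 = 5,511
15–64: 1,009 + 1,881 + 1,773 + 2,158 + 1,535 + 981 = 9,337
65+: 428
Youth dependency ratio = 5,511 / 9,337 × 100 = 59
Old-age dependency ratio = 428 / 9,337 × 100 = 5
Total dependency ratio = (5,511 + 428) / 9,337 × 100 = 5,939 / 9,337 × 100 = 64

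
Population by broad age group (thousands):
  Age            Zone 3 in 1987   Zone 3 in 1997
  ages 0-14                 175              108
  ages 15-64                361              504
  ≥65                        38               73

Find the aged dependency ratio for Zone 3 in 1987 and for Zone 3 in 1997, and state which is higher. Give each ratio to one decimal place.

Zone 3 in 1987: 38 / 361 × 100 = 10.5
Zone 3 in 1997: 73 / 504 × 100 = 14.5

Zone 3 in 1987: 10.5
Zone 3 in 1997: 14.5
Higher: Zone 3 in 1997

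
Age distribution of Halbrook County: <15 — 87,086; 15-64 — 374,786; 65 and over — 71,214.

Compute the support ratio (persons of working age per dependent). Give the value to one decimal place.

Support ratio: 2.4

Support ratio = 374,786 / (87,086 + 71,214) = 374,786 / 158,300 = 2.4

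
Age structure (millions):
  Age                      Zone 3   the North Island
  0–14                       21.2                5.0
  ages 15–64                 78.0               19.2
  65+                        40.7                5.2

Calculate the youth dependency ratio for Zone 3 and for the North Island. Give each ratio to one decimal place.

Zone 3: 21.2 / 78.0 × 100 = 27.2
the North Island: 5.0 / 19.2 × 100 = 26.0

Zone 3: 27.2
the North Island: 26.0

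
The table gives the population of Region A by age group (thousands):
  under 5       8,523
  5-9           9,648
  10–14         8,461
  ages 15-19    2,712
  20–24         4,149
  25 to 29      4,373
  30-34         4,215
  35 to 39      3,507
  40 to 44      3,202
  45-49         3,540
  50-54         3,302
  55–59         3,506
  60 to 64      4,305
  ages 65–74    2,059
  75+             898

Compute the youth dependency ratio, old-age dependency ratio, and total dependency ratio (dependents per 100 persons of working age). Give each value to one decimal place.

Youth dependency ratio: 72.3
Old-age dependency ratio: 8.0
Total dependency ratio: 80.4

0–14: 8,523 + 9,648 + 8,461 = 26,632
15–64: 2,712 + 4,149 + 4,373 + 4,215 + 3,507 + 3,202 + 3,540 + 3,302 + 3,506 + 4,305 = 36,811
65+: 2,059 + 898 = 2,957
Youth dependency ratio = 26,632 / 36,811 × 100 = 72.3
Old-age dependency ratio = 2,957 / 36,811 × 100 = 8.0
Total dependency ratio = (26,632 + 2,957) / 36,811 × 100 = 29,589 / 36,811 × 100 = 80.4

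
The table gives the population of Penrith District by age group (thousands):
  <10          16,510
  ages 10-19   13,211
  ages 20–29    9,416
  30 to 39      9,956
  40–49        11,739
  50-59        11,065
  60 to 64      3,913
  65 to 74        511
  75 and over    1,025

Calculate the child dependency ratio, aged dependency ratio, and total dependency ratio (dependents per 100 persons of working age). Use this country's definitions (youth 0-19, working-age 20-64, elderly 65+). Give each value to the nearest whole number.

Youth dependency ratio: 64
Old-age dependency ratio: 3
Total dependency ratio: 68

0–19: 16,510 + 13,211 = 29,721
20–64: 9,416 + 9,956 + 11,739 + 11,065 + 3,913 = 46,089
65+: 511 + 1,025 = 1,536
Youth dependency ratio = 29,721 / 46,089 × 100 = 64
Old-age dependency ratio = 1,536 / 46,089 × 100 = 3
Total dependency ratio = (29,721 + 1,536) / 46,089 × 100 = 31,257 / 46,089 × 100 = 68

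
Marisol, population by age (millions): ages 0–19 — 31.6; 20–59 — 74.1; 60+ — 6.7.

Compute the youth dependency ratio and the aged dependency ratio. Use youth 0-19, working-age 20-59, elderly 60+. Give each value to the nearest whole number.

Youth dependency ratio = 31.6 / 74.1 × 100 = 43
Old-age dependency ratio = 6.7 / 74.1 × 100 = 9

Youth dependency ratio: 43
Old-age dependency ratio: 9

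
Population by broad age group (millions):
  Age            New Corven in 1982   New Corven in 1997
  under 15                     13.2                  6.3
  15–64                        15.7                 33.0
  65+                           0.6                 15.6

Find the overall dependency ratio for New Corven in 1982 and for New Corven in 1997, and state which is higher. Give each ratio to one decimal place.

New Corven in 1982: 87.9
New Corven in 1997: 66.4
Higher: New Corven in 1982

New Corven in 1982: (13.2 + 0.6) / 15.7 × 100 = 13.8 / 15.7 × 100 = 87.9
New Corven in 1997: (6.3 + 15.6) / 33.0 × 100 = 21.9 / 33.0 × 100 = 66.4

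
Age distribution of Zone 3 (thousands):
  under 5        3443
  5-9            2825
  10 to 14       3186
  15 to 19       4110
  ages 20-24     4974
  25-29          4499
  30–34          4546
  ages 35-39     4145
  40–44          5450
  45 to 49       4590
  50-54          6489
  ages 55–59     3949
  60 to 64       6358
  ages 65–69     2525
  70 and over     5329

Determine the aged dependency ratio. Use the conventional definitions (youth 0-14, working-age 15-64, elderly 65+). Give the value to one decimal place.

0–14: 3443 + 2825 + 3186 = 9454
15–64: 4110 + 4974 + 4499 + 4546 + 4145 + 5450 + 4590 + 6489 + 3949 + 6358 = 49110
65+: 2525 + 5329 = 7854
Old-age dependency ratio = 7854 / 49110 × 100 = 16.0

Old-age dependency ratio: 16.0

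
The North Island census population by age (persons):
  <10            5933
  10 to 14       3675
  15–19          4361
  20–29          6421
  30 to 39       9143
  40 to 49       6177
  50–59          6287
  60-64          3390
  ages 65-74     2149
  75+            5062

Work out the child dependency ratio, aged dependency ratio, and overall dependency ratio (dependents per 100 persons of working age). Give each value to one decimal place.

Youth dependency ratio: 26.9
Old-age dependency ratio: 20.2
Total dependency ratio: 47.0

0–14: 5933 + 3675 = 9608
15–64: 4361 + 6421 + 9143 + 6177 + 6287 + 3390 = 35779
65+: 2149 + 5062 = 7211
Youth dependency ratio = 9608 / 35779 × 100 = 26.9
Old-age dependency ratio = 7211 / 35779 × 100 = 20.2
Total dependency ratio = (9608 + 7211) / 35779 × 100 = 16819 / 35779 × 100 = 47.0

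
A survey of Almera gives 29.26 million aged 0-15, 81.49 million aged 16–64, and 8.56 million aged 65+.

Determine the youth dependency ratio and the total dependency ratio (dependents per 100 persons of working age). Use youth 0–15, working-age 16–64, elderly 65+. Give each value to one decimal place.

Youth dependency ratio = 29.26 / 81.49 × 100 = 35.9
Total dependency ratio = (29.26 + 8.56) / 81.49 × 100 = 37.82 / 81.49 × 100 = 46.4

Youth dependency ratio: 35.9
Total dependency ratio: 46.4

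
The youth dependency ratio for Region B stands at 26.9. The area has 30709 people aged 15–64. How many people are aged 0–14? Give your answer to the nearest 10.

Youth dependency ratio = youth / working-age × 100
26.9 = Y / 30709 × 100
⇒ 8260

Aged 0–14: 8260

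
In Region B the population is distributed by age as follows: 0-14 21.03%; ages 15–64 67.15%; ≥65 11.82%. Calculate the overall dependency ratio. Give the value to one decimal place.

Total dependency ratio: 48.9

Total dependency ratio = (21.03 + 11.82) / 67.15 × 100 = 32.85 / 67.15 × 100 = 48.9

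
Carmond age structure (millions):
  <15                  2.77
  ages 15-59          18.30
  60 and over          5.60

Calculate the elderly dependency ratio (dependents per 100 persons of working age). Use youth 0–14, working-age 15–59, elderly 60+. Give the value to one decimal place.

Old-age dependency ratio: 30.6

Old-age dependency ratio = 5.60 / 18.30 × 100 = 30.6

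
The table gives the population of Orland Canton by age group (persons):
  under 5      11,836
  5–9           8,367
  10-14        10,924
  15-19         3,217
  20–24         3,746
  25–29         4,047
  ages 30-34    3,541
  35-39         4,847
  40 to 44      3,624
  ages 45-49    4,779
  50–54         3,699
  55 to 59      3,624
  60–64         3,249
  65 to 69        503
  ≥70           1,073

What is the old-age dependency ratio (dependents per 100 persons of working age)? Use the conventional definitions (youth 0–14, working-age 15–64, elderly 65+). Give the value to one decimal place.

0–14: 11,836 + 8,367 + 10,924 = 31,127
15–64: 3,217 + 3,746 + 4,047 + 3,541 + 4,847 + 3,624 + 4,779 + 3,699 + 3,624 + 3,249 = 38,373
65+: 503 + 1,073 = 1,576
Old-age dependency ratio = 1,576 / 38,373 × 100 = 4.1

Old-age dependency ratio: 4.1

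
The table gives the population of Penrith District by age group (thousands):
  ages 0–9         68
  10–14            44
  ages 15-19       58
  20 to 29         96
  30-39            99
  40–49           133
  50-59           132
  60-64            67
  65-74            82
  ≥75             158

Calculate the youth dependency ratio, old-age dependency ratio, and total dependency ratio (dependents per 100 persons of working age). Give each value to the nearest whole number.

0–14: 68 + 44 = 112
15–64: 58 + 96 + 99 + 133 + 132 + 67 = 585
65+: 82 + 158 = 240
Youth dependency ratio = 112 / 585 × 100 = 19
Old-age dependency ratio = 240 / 585 × 100 = 41
Total dependency ratio = (112 + 240) / 585 × 100 = 352 / 585 × 100 = 60

Youth dependency ratio: 19
Old-age dependency ratio: 41
Total dependency ratio: 60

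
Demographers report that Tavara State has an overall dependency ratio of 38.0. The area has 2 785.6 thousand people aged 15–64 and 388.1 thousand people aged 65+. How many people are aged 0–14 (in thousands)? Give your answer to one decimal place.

Total dependency ratio = (youth + elderly) / working-age × 100
38.0 = (Y + 388.1) / 2 785.6 × 100
⇒ 670.4

Aged 0–14: 670.4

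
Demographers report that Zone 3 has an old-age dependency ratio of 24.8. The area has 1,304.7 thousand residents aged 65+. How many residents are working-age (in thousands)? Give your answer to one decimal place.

Working-age: 5,260.9

Old-age dependency ratio = elderly / working-age × 100
24.8 = 1,304.7 / W × 100
⇒ 5,260.9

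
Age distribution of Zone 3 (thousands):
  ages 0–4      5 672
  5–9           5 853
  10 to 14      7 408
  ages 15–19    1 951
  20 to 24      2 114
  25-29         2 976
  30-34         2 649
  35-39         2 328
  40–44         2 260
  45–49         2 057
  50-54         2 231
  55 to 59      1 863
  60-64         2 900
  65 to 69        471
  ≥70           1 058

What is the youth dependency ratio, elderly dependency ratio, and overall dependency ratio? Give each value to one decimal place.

Youth dependency ratio: 81.2
Old-age dependency ratio: 6.6
Total dependency ratio: 87.7

0–14: 5 672 + 5 853 + 7 408 = 18 933
15–64: 1 951 + 2 114 + 2 976 + 2 649 + 2 328 + 2 260 + 2 057 + 2 231 + 1 863 + 2 900 = 23 329
65+: 471 + 1 058 = 1 529
Youth dependency ratio = 18 933 / 23 329 × 100 = 81.2
Old-age dependency ratio = 1 529 / 23 329 × 100 = 6.6
Total dependency ratio = (18 933 + 1 529) / 23 329 × 100 = 20 462 / 23 329 × 100 = 87.7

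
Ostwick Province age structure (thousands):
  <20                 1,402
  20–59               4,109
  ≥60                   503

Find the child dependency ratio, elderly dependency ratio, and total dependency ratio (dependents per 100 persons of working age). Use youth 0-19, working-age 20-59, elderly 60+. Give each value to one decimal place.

Youth dependency ratio: 34.1
Old-age dependency ratio: 12.2
Total dependency ratio: 46.4

Youth dependency ratio = 1,402 / 4,109 × 100 = 34.1
Old-age dependency ratio = 503 / 4,109 × 100 = 12.2
Total dependency ratio = (1,402 + 503) / 4,109 × 100 = 1,905 / 4,109 × 100 = 46.4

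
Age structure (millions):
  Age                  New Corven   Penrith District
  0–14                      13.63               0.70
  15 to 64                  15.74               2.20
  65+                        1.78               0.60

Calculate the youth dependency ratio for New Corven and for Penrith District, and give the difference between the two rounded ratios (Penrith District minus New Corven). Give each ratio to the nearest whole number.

New Corven: 87
Penrith District: 32
Difference: -55

New Corven: 13.63 / 15.74 × 100 = 87
Penrith District: 0.70 / 2.20 × 100 = 32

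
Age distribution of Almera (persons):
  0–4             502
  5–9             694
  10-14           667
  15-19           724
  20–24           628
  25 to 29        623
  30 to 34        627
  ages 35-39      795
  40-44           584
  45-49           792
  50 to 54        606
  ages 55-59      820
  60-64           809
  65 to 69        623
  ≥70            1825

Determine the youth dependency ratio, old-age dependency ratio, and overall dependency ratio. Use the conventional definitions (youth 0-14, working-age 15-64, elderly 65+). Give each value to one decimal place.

0–14: 502 + 694 + 667 = 1863
15–64: 724 + 628 + 623 + 627 + 795 + 584 + 792 + 606 + 820 + 809 = 7008
65+: 623 + 1825 = 2448
Youth dependency ratio = 1863 / 7008 × 100 = 26.6
Old-age dependency ratio = 2448 / 7008 × 100 = 34.9
Total dependency ratio = (1863 + 2448) / 7008 × 100 = 4311 / 7008 × 100 = 61.5

Youth dependency ratio: 26.6
Old-age dependency ratio: 34.9
Total dependency ratio: 61.5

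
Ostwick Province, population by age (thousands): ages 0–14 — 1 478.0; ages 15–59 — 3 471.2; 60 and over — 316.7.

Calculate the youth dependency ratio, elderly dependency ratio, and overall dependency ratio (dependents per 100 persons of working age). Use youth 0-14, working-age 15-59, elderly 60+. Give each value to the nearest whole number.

Youth dependency ratio: 43
Old-age dependency ratio: 9
Total dependency ratio: 52

Youth dependency ratio = 1 478.0 / 3 471.2 × 100 = 43
Old-age dependency ratio = 316.7 / 3 471.2 × 100 = 9
Total dependency ratio = (1 478.0 + 316.7) / 3 471.2 × 100 = 1 794.7 / 3 471.2 × 100 = 52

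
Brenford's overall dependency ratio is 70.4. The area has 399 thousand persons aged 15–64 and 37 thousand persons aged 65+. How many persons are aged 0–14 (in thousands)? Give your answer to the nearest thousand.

Total dependency ratio = (youth + elderly) / working-age × 100
70.4 = (Y + 37) / 399 × 100
⇒ 244

Aged 0–14: 244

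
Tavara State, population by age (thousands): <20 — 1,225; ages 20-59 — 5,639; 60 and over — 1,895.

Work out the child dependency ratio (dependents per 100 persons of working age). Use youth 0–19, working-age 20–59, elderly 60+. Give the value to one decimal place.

Youth dependency ratio: 21.7

Youth dependency ratio = 1,225 / 5,639 × 100 = 21.7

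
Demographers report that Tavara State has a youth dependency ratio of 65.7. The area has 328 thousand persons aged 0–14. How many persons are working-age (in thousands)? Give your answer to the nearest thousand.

Youth dependency ratio = youth / working-age × 100
65.7 = 328 / W × 100
⇒ 499

Working-age: 499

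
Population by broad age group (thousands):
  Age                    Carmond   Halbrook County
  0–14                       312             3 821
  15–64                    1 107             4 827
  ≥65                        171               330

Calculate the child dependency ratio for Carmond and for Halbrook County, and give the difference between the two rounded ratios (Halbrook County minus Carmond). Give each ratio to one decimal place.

Carmond: 312 / 1 107 × 100 = 28.2
Halbrook County: 3 821 / 4 827 × 100 = 79.2

Carmond: 28.2
Halbrook County: 79.2
Difference: +51.0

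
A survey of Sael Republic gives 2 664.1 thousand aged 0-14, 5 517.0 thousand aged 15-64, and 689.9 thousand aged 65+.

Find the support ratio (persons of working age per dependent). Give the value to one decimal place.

Support ratio: 1.6

Support ratio = 5 517.0 / (2 664.1 + 689.9) = 5 517.0 / 3 354.0 = 1.6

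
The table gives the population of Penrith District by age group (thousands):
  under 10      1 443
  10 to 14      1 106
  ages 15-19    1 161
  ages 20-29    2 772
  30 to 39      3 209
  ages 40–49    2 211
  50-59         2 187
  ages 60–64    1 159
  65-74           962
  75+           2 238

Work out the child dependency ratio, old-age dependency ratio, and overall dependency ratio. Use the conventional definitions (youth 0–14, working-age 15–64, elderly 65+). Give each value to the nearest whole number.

Youth dependency ratio: 20
Old-age dependency ratio: 25
Total dependency ratio: 45

0–14: 1 443 + 1 106 = 2 549
15–64: 1 161 + 2 772 + 3 209 + 2 211 + 2 187 + 1 159 = 12 699
65+: 962 + 2 238 = 3 200
Youth dependency ratio = 2 549 / 12 699 × 100 = 20
Old-age dependency ratio = 3 200 / 12 699 × 100 = 25
Total dependency ratio = (2 549 + 3 200) / 12 699 × 100 = 5 749 / 12 699 × 100 = 45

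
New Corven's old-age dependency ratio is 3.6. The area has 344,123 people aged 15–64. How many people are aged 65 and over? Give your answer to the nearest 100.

Old-age dependency ratio = elderly / working-age × 100
3.6 = E / 344,123 × 100
⇒ 12,400

Aged 65 and over: 12,400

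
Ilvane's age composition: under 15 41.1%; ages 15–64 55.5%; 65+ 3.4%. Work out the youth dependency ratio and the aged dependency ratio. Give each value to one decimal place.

Youth dependency ratio: 74.1
Old-age dependency ratio: 6.1

Youth dependency ratio = 41.1 / 55.5 × 100 = 74.1
Old-age dependency ratio = 3.4 / 55.5 × 100 = 6.1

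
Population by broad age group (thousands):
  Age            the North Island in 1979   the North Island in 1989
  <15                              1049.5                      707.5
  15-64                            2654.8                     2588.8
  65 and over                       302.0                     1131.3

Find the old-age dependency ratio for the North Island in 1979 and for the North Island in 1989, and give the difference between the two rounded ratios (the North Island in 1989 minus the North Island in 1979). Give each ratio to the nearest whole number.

the North Island in 1979: 302.0 / 2654.8 × 100 = 11
the North Island in 1989: 1131.3 / 2588.8 × 100 = 44

the North Island in 1979: 11
the North Island in 1989: 44
Difference: +33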